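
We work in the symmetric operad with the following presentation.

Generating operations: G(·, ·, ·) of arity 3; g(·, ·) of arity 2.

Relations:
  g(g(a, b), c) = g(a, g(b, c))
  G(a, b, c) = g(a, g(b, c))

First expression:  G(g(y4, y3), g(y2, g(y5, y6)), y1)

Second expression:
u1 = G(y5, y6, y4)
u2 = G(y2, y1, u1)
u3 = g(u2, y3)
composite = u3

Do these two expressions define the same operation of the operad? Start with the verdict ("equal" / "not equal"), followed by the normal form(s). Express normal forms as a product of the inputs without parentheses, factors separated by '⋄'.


In normal form, the first expression is y4 ⋄ y3 ⋄ y2 ⋄ y5 ⋄ y6 ⋄ y1
In normal form, the second expression is y2 ⋄ y1 ⋄ y5 ⋄ y6 ⋄ y4 ⋄ y3
Distinct normal forms: not equal.

not equal — first y4 ⋄ y3 ⋄ y2 ⋄ y5 ⋄ y6 ⋄ y1, second y2 ⋄ y1 ⋄ y5 ⋄ y6 ⋄ y4 ⋄ y3


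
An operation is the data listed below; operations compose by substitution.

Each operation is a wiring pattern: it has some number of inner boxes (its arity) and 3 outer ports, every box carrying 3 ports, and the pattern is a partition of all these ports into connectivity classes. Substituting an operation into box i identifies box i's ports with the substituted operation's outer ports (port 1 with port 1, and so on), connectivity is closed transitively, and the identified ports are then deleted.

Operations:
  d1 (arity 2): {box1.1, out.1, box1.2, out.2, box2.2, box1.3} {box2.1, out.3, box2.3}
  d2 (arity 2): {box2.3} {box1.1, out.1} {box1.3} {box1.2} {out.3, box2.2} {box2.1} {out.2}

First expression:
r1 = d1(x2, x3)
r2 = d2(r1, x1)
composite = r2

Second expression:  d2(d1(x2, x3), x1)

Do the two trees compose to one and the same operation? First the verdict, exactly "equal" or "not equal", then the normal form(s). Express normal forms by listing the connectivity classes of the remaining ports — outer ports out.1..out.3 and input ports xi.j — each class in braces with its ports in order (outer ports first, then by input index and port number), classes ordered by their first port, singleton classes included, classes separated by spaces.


equal: each reduces to {out.1, x2.1, x2.2, x2.3, x3.2} {out.2} {out.3, x1.2} {x1.1} {x1.3} {x3.1, x3.3}

Reducing the first expression gives {out.1, x2.1, x2.2, x2.3, x3.2} {out.2} {out.3, x1.2} {x1.1} {x1.3} {x3.1, x3.3}
Reducing the second expression gives {out.1, x2.1, x2.2, x2.3, x3.2} {out.2} {out.3, x1.2} {x1.1} {x1.3} {x3.1, x3.3}
Identical normal forms: equal.


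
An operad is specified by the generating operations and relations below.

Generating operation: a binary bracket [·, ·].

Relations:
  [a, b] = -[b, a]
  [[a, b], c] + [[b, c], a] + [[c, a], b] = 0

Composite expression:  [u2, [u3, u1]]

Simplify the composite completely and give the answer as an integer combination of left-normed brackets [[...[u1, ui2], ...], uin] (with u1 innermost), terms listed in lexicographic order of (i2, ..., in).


[[u1, u3], u2]

Skip Jacobi rewriting: expand, keep u1-initial words, read off terms.
Composite bracket: [u2, [u3, u1]]
Each bracket splits as ab - ba, giving 4 signed words (2^2 = 4).
Collect the words opening with u1:
  from u1u3u2, sign +1: term +[[u1, u3], u2]


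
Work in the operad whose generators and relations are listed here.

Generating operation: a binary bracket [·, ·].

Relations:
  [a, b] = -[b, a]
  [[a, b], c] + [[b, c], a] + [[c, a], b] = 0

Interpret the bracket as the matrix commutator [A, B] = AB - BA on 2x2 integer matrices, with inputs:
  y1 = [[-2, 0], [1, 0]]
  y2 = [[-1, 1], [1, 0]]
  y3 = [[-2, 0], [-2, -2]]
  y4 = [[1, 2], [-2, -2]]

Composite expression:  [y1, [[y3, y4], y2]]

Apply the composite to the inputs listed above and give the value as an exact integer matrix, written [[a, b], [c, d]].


[y3, y4] = [[4, 0], [-6, -4]]
[[y3, y4], y2] = [[6, 8], [-2, -6]]
[y1, [[y3, y4], y2]] = [[-8, -16], [8, 8]]

[[-8, -16], [8, 8]]


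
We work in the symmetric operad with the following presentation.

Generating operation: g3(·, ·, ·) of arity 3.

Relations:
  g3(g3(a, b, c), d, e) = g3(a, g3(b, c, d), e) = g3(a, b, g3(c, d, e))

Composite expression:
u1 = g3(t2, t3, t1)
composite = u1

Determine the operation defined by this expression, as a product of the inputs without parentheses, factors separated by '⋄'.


t2 ⋄ t3 ⋄ t1

Under associativity of g3, the answer is the t's in reading order.
g3(t2, t3, t1) reduces to t2 ⋄ t3 ⋄ t1


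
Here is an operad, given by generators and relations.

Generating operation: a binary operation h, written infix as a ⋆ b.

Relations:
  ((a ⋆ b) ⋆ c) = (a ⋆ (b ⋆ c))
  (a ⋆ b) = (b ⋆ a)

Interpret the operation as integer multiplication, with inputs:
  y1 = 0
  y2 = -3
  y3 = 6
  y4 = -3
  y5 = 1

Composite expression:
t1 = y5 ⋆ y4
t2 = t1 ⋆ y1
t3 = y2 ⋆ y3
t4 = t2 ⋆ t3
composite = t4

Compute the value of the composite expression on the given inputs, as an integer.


0


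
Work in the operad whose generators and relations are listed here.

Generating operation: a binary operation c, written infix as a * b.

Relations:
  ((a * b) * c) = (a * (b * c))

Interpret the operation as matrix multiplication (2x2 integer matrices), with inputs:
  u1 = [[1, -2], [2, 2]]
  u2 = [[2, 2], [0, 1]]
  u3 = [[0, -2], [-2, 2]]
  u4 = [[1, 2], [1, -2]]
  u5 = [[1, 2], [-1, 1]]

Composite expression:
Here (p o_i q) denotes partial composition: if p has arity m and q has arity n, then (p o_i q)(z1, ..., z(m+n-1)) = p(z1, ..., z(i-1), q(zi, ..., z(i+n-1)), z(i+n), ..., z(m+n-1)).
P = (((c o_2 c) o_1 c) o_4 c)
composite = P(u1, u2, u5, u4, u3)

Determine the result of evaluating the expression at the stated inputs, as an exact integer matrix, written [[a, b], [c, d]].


(u1 * u2) = [[2, 0], [4, 6]]
(u4 * u3) = [[-4, 2], [4, -6]]
(u5 * (u4 * u3)) = [[4, -10], [8, -8]]
((u1 * u2) * (u5 * (u4 * u3))) = [[8, -20], [64, -88]]

[[8, -20], [64, -88]]


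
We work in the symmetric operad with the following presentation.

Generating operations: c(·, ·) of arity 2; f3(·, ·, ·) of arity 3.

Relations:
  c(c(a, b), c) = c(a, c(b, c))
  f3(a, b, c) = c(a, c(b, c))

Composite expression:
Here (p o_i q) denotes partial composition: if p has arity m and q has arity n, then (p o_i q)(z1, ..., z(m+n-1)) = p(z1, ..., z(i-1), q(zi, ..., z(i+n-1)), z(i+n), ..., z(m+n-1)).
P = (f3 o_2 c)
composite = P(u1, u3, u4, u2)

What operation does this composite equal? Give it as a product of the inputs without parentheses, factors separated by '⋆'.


u1 ⋆ u3 ⋆ u4 ⋆ u2

All parenthesizations of f3 agree; list the u-inputs left to right.
c(u3, u4) spells out as u3 ⋆ u4
f3(u1, c(u3, u4), u2) spells out as u1 ⋆ u3 ⋆ u4 ⋆ u2


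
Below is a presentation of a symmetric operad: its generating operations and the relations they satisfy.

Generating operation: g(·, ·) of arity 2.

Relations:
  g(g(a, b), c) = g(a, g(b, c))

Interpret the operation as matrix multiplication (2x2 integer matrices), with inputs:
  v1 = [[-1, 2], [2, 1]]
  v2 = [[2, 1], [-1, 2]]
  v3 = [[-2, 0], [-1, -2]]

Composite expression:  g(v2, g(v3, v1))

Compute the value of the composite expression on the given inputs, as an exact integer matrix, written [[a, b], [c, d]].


[[1, -12], [-8, -4]]

g(v3, v1) = [[2, -4], [-3, -4]]
g(v2, g(v3, v1)) = [[1, -12], [-8, -4]]


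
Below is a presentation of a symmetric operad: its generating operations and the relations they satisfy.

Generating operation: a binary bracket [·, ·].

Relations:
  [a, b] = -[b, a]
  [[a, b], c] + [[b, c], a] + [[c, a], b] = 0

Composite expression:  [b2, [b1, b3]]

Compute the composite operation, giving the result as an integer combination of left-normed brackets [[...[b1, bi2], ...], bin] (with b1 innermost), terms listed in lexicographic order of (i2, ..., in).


Skip Jacobi rewriting: expand, keep b1-initial words, read off terms.
Composite bracket: [b2, [b1, b3]]
Applying ab - ba throughout gives 4 signed words (2^2 = 4).
The b1-initial words carry the normal form:
  word b1b3b2 has sign -1, contributing -[[b1, b3], b2]

-[[b1, b3], b2]


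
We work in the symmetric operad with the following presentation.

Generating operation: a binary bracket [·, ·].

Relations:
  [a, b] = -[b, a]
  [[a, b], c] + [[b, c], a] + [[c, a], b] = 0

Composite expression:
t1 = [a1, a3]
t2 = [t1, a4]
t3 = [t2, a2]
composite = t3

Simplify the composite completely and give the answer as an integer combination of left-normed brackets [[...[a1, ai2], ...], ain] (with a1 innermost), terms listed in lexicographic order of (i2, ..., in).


Expand each bracket as ab - ba; the a1-initial words give the coefficients.
Composite bracket: [[[a1, a3], a4], a2]
Full expansion: 8 signed words from ab - ba (2^3 = 8).
Coefficients come from the a1-initial words:
  a1a3a4a2 appears with sign +1, giving the term +[[[a1, a3], a4], a2]

[[[a1, a3], a4], a2]


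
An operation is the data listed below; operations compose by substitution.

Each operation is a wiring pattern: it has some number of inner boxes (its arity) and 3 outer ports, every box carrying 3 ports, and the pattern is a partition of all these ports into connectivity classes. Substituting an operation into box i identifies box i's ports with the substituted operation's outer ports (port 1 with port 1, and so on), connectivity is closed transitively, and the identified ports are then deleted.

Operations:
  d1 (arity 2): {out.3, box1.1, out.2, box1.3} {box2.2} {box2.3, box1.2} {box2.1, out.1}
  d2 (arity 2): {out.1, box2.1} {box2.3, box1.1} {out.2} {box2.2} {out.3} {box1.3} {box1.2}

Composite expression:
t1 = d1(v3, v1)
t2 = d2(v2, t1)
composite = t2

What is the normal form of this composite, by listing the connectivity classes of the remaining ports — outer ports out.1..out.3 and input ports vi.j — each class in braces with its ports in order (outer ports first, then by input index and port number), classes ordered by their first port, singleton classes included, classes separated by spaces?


{out.1, v1.1} {out.2} {out.3} {v1.2} {v1.3, v3.2} {v2.1, v3.1, v3.3} {v2.2} {v2.3}

Substituting into d2 glues patterns; closure does the rest.
stage d1: inputs (v3, v1), connectivity {out.1, v1.1} {out.2, out.3, v3.1, v3.3} {v1.2} {v1.3, v3.2}, out.j its boundary
stage d2: inputs (v2, v3, v1), connectivity {out.1, v1.1} {out.2} {out.3} {v1.2} {v1.3, v3.2} {v2.1, v3.1, v3.3} {v2.2} {v2.3}, out.j its boundary


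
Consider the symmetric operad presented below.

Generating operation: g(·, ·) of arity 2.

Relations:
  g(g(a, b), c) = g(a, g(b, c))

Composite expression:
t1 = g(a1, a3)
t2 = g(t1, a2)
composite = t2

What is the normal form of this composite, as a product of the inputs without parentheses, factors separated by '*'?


Under associativity of g, the answer is the a's in reading order.
g(a1, a3) flattens to a1 * a3
g(g(a1, a3), a2) flattens to a1 * a3 * a2

a1 * a3 * a2


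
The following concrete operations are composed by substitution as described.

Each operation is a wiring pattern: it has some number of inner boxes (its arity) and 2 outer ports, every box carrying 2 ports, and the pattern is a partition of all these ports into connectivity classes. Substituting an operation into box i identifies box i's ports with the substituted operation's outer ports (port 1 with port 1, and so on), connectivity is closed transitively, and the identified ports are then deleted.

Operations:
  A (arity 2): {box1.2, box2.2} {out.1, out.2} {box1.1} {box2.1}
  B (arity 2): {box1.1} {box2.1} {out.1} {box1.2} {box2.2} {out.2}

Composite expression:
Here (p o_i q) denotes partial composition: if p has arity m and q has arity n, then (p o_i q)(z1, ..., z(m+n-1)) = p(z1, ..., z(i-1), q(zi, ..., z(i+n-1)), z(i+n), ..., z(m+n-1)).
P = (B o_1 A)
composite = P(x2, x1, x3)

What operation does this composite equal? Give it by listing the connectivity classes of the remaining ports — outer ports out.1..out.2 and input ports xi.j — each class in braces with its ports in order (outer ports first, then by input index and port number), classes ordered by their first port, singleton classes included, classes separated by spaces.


{out.1} {out.2} {x1.1} {x1.2, x2.2} {x2.1} {x3.1} {x3.2}

Connectivity passes through glued B-boundaries; trace each wire chain.
composing A on (x2, x1), with out.j its own outer ports: {out.1, out.2} {x1.1} {x1.2, x2.2} {x2.1}
composing B on (x2, x1, x3), with out.j its own outer ports: {out.1} {out.2} {x1.1} {x1.2, x2.2} {x2.1} {x3.1} {x3.2}


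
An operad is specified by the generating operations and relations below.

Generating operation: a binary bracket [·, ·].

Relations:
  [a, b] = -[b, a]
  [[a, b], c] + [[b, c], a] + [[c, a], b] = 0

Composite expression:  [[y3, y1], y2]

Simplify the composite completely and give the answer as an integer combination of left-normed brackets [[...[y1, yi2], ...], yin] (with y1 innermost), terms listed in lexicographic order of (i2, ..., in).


Antisymmetry and Jacobi reduce to y1-anchored left-normed brackets.
Composite bracket: [[y3, y1], y2]
Each bracket splits as ab - ba, giving 4 signed words (2^2 = 4).
The y1-initial words carry the normal form:
  word y1y3y2 has sign -1, contributing -[[y1, y3], y2]

-[[y1, y3], y2]


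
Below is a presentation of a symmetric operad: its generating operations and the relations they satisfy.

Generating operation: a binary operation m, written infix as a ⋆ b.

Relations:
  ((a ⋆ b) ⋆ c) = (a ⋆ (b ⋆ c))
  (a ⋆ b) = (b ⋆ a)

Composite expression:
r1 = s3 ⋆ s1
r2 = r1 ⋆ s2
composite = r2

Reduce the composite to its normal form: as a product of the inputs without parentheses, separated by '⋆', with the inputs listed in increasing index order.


s1 ⋆ s2 ⋆ s3

Shape and order are irrelevant to m; the s-input set decides.
(s3 ⋆ s1) spells out as s3 ⋆ s1
((s3 ⋆ s1) ⋆ s2) spells out as s3 ⋆ s1 ⋆ s2
reordering the factors by index: s1 ⋆ s2 ⋆ s3


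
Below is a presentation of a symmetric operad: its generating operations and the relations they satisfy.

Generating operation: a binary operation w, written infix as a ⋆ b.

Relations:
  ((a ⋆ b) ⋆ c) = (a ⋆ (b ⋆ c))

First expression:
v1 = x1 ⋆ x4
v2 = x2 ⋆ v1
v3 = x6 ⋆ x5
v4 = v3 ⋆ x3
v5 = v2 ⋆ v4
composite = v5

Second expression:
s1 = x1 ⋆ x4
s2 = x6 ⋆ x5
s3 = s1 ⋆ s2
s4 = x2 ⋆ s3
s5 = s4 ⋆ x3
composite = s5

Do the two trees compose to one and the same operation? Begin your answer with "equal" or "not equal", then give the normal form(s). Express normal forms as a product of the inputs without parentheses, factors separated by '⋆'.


equal: each reduces to x2 ⋆ x1 ⋆ x4 ⋆ x6 ⋆ x5 ⋆ x3

The first expression reduces to x2 ⋆ x1 ⋆ x4 ⋆ x6 ⋆ x5 ⋆ x3
The second expression reduces to x2 ⋆ x1 ⋆ x4 ⋆ x6 ⋆ x5 ⋆ x3
One common form — equal.


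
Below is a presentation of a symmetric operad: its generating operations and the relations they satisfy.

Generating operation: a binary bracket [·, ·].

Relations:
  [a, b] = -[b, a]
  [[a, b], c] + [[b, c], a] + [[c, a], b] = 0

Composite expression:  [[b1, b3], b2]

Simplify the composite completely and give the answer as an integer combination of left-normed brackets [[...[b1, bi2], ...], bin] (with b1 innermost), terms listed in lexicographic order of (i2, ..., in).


[[b1, b3], b2]


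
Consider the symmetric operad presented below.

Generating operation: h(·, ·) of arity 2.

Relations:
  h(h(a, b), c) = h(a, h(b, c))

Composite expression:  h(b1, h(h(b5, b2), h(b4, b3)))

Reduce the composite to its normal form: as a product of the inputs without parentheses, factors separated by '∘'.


b1 ∘ b5 ∘ b2 ∘ b4 ∘ b3

Every regrouping of h is equal, so read the b-inputs in written order.
h(b5, b2) collapses to b5 ∘ b2
h(b4, b3) collapses to b4 ∘ b3
h(h(b5, b2), h(b4, b3)) collapses to b5 ∘ b2 ∘ b4 ∘ b3
h(b1, h(h(b5, b2), h(b4, b3))) collapses to b1 ∘ b5 ∘ b2 ∘ b4 ∘ b3


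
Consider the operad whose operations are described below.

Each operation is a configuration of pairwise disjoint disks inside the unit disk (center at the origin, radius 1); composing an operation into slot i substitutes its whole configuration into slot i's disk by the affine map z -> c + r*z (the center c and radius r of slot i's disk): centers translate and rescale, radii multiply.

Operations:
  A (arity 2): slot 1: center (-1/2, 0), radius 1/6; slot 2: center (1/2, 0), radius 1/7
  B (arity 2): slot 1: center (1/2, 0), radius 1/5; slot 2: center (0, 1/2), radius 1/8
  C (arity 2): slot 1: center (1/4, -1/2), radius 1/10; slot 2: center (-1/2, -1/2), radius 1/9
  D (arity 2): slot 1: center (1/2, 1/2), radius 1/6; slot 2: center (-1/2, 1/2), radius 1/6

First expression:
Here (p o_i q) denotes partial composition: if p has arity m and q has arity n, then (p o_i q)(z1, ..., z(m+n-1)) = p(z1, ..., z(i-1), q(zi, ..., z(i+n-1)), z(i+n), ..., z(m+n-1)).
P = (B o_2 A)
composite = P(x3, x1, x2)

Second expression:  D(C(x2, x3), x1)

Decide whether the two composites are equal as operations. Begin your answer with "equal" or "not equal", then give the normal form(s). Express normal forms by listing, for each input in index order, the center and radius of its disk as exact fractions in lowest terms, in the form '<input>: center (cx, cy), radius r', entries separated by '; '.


Normal form of the first expression: x1: center (-1/16, 1/2), radius 1/48; x2: center (1/16, 1/2), radius 1/56; x3: center (1/2, 0), radius 1/5
Normal form of the second expression: x1: center (-1/2, 1/2), radius 1/6; x2: center (13/24, 5/12), radius 1/60; x3: center (5/12, 5/12), radius 1/54
The normal forms differ: not equal.

not equal — first x1: center (-1/16, 1/2), radius 1/48; x2: center (1/16, 1/2), radius 1/56; x3: center (1/2, 0), radius 1/5, second x1: center (-1/2, 1/2), radius 1/6; x2: center (13/24, 5/12), radius 1/60; x3: center (5/12, 5/12), radius 1/54


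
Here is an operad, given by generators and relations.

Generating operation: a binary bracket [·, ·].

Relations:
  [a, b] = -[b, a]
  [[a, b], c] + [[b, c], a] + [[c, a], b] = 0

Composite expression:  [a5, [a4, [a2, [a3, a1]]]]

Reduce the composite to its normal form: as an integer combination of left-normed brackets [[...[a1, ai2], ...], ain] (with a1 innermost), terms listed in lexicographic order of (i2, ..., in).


[[[[a1, a3], a2], a4], a5]

A multilinear Lie element is pinned by a1-initial words (a1 innermost).
Composite bracket: [a5, [a4, [a2, [a3, a1]]]]
Applying ab - ba throughout gives 16 signed words (2^4 = 16).
Keep just the words that open with a1:
  the word a1a3a2a4a5 carries sign +1 and contributes +[[[[a1, a3], a2], a4], a5]


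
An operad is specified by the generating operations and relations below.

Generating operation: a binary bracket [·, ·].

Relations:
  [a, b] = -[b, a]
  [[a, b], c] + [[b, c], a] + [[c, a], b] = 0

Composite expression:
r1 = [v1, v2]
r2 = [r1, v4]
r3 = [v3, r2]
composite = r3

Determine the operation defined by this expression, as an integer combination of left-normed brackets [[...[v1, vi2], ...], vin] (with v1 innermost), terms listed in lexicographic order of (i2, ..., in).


-[[[v1, v2], v4], v3]


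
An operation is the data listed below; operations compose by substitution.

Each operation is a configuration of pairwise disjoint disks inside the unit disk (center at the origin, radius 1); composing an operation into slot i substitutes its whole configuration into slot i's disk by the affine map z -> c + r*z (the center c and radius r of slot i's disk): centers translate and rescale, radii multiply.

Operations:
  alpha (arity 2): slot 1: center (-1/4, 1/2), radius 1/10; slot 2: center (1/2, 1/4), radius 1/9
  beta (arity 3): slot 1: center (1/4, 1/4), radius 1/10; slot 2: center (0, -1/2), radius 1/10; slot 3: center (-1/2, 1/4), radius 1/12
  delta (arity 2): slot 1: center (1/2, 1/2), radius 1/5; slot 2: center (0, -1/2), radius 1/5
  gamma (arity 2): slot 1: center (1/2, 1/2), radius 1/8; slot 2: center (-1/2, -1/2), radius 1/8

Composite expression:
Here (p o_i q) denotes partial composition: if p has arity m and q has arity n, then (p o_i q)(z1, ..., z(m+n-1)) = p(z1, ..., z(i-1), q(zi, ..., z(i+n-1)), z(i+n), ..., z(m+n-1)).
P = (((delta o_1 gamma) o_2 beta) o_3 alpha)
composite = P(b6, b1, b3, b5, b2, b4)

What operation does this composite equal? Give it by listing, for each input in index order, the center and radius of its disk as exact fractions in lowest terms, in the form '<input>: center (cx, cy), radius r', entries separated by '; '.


b1: center (13/32, 13/32), radius 1/400; b2: center (31/80, 13/32), radius 1/480; b3: center (639/1600, 311/800), radius 1/4000; b4: center (0, -1/2), radius 1/5; b5: center (321/800, 621/1600), radius 1/3600; b6: center (3/5, 3/5), radius 1/40

Below delta, radii multiply path by path; the b-disk centers shift.
b6 passes through 2 substitutions, ending at center (3/5, 3/5), radius 1/40
b1 passes through 3 substitutions, ending at center (13/32, 13/32), radius 1/400
b3 passes through 4 substitutions, ending at center (639/1600, 311/800), radius 1/4000
b5 passes through 4 substitutions, ending at center (321/800, 621/1600), radius 1/3600
b2 passes through 3 substitutions, ending at center (31/80, 13/32), radius 1/480
b4 passes through 1 substitution, ending at center (0, -1/2), radius 1/5


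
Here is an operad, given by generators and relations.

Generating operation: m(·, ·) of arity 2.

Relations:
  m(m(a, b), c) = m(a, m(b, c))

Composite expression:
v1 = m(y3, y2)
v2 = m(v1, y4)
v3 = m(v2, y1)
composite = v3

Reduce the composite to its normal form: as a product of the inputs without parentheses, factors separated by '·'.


y3 · y2 · y4 · y1

Associativity of m dissolves the nesting; only the y-input order survives.
m(y3, y2) collapses to y3 · y2
m(m(y3, y2), y4) collapses to y3 · y2 · y4
m(m(m(y3, y2), y4), y1) collapses to y3 · y2 · y4 · y1


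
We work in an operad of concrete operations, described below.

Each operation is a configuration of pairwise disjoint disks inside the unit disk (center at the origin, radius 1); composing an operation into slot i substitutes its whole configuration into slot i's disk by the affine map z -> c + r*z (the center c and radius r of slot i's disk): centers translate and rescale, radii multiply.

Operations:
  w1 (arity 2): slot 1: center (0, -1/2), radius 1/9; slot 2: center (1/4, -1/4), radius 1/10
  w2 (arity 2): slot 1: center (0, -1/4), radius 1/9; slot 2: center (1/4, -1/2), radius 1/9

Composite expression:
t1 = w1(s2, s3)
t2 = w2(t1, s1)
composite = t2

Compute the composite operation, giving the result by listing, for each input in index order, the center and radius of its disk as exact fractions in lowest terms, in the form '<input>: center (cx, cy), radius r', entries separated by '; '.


s1: center (1/4, -1/2), radius 1/9; s2: center (0, -11/36), radius 1/81; s3: center (1/36, -5/18), radius 1/90

Affine substitution under w2: radii multiply and s-centers shift.
for s2, the 2-step affine chain lands on center (0, -11/36), radius 1/81
for s3, the 2-step affine chain lands on center (1/36, -5/18), radius 1/90
for s1, the 1-step affine chain lands on center (1/4, -1/2), radius 1/9


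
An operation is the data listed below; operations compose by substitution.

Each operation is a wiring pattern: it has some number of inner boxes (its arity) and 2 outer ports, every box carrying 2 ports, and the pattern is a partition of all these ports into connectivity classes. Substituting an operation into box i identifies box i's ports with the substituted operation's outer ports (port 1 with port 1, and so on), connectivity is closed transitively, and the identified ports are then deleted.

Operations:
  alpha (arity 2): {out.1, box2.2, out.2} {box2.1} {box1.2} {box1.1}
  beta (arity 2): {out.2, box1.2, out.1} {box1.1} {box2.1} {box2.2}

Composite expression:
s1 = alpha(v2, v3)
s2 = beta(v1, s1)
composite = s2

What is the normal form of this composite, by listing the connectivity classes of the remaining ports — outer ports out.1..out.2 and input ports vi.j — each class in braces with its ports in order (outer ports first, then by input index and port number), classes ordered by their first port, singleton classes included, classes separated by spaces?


Treat the ports identified at beta as solder joints: merge, then drop.
the subtree at alpha composes to {out.1, out.2, v3.2} {v2.1} {v2.2} {v3.1} on (v2, v3); out.j = own outer ports
the subtree at beta composes to {out.1, out.2, v1.2} {v1.1} {v2.1} {v2.2} {v3.1} {v3.2} on (v1, v2, v3); out.j = own outer ports

{out.1, out.2, v1.2} {v1.1} {v2.1} {v2.2} {v3.1} {v3.2}


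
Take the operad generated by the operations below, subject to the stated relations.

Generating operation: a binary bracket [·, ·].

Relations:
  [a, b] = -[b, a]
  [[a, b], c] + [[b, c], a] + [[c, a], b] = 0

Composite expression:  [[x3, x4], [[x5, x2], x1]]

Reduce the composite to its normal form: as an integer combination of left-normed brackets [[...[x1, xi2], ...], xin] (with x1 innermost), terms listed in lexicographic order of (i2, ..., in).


A multilinear Lie element is pinned by x1-initial words (x1 innermost).
Composite bracket: [[x3, x4], [[x5, x2], x1]]
Under [a, b] = ab - ba we get 16 signed associative words (2^4 = 16).
The x1-initial words carry the normal form:
  x1x2x5x3x4 appears with sign -1, giving the term -[[[[x1, x2], x5], x3], x4]
  x1x2x5x4x3 appears with sign +1, giving the term +[[[[x1, x2], x5], x4], x3]
  x1x5x2x3x4 appears with sign +1, giving the term +[[[[x1, x5], x2], x3], x4]
  x1x5x2x4x3 appears with sign -1, giving the term -[[[[x1, x5], x2], x4], x3]

-[[[[x1, x2], x5], x3], x4] + [[[[x1, x2], x5], x4], x3] + [[[[x1, x5], x2], x3], x4] - [[[[x1, x5], x2], x4], x3]


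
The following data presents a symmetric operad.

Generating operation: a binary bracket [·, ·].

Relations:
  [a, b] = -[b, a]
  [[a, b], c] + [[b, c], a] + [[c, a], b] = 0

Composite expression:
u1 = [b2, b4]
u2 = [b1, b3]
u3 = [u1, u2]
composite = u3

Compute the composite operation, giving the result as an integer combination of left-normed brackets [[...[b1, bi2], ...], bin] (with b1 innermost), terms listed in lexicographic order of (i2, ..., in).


-[[[b1, b3], b2], b4] + [[[b1, b3], b4], b2]

Skip Jacobi rewriting: expand, keep b1-initial words, read off terms.
Composite bracket: [[b2, b4], [b1, b3]]
The bracket unfolds into 8 signed words via [a, b] = ab - ba (2^3 = 8).
Coefficients come from the b1-initial words:
  b1b3b2b4 (sign -1) contributes -[[[b1, b3], b2], b4]
  b1b3b4b2 (sign +1) contributes +[[[b1, b3], b4], b2]


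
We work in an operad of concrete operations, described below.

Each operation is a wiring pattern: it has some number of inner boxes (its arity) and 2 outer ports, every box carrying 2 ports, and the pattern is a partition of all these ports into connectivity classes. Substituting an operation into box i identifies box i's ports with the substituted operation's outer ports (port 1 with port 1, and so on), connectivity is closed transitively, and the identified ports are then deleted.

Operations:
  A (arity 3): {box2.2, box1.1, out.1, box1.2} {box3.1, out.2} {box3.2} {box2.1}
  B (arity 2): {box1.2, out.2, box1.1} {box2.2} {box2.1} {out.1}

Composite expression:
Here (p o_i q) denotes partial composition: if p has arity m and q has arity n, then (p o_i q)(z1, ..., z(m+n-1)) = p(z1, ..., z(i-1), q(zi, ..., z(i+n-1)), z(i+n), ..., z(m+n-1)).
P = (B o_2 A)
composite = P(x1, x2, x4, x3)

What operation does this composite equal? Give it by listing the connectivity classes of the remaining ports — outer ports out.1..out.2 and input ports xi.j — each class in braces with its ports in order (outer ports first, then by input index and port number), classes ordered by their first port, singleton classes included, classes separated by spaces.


{out.1} {out.2, x1.1, x1.2} {x2.1, x2.2, x4.2} {x3.1} {x3.2} {x4.1}


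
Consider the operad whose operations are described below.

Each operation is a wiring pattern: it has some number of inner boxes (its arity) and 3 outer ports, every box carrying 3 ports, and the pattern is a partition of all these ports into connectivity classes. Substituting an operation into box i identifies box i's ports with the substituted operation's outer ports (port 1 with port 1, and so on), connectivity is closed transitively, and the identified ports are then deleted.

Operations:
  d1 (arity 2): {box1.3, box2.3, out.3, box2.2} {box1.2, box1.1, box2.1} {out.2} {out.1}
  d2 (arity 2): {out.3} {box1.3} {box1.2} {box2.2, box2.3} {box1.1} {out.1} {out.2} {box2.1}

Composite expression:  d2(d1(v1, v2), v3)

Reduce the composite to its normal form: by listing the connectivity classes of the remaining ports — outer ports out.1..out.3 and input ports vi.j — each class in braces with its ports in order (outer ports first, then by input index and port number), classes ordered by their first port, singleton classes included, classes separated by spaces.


{out.1} {out.2} {out.3} {v1.1, v1.2, v2.1} {v1.3, v2.2, v2.3} {v3.1} {v3.2, v3.3}

Two ports join when wires chain via d2-identified ports.
after d1, the pattern on (v1, v2) reads {out.1} {out.2} {out.3, v1.3, v2.2, v2.3} {v1.1, v1.2, v2.1} (out.j = its outer ports)
after d2, the pattern on (v1, v2, v3) reads {out.1} {out.2} {out.3} {v1.1, v1.2, v2.1} {v1.3, v2.2, v2.3} {v3.1} {v3.2, v3.3} (out.j = its outer ports)


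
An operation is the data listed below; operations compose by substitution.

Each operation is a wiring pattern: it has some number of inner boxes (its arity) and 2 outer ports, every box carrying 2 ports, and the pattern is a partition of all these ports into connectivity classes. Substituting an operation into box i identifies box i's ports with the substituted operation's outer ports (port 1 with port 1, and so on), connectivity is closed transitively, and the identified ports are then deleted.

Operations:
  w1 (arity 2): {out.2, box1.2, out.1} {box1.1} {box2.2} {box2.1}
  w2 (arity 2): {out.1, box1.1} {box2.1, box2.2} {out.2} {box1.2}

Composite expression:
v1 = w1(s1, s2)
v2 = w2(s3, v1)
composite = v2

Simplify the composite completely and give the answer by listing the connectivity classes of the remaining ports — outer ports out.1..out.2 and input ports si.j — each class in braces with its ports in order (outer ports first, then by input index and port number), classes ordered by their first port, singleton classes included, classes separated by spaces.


{out.1, s3.1} {out.2} {s1.1} {s1.2} {s2.1} {s2.2} {s3.2}

Treat the ports identified at w2 as solder joints: merge, then drop.
through w1, on inputs (s1, s2): {out.1, out.2, s1.2} {s1.1} {s2.1} {s2.2} (out.j = stage outer ports)
through w2, on inputs (s3, s1, s2): {out.1, s3.1} {out.2} {s1.1} {s1.2} {s2.1} {s2.2} {s3.2} (out.j = stage outer ports)


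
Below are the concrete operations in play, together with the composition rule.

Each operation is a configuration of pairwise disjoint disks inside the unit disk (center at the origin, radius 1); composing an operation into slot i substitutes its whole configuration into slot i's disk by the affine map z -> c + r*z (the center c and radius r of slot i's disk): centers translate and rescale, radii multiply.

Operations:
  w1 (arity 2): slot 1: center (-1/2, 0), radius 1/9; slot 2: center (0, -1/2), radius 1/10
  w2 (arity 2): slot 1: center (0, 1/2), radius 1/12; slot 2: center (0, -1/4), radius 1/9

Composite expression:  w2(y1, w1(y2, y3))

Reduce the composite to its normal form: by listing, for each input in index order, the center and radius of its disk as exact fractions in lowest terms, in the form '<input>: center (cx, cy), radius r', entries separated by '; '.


y1: center (0, 1/2), radius 1/12; y2: center (-1/18, -1/4), radius 1/81; y3: center (0, -11/36), radius 1/90

Only the slot chain above each y matters under w2; compose those maps.
y1: after 1 affine step, its disk has center (0, 1/2), radius 1/12
y2: after 2 affine steps, its disk has center (-1/18, -1/4), radius 1/81
y3: after 2 affine steps, its disk has center (0, -11/36), radius 1/90


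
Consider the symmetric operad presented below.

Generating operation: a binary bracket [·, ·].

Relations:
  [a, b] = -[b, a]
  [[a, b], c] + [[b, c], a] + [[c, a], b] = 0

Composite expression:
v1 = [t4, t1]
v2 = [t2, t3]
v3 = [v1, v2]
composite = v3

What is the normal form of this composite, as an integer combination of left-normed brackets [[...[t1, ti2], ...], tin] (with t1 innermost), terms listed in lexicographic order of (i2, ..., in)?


-[[[t1, t4], t2], t3] + [[[t1, t4], t3], t2]

In the tensor algebra, words opening t1 carry the t1-anchored form.
Composite bracket: [[t4, t1], [t2, t3]]
Full expansion: 8 signed words from ab - ba (2^3 = 8).
Coefficients come from the t1-initial words:
  t1t4t2t3 (sign -1) contributes -[[[t1, t4], t2], t3]
  t1t4t3t2 (sign +1) contributes +[[[t1, t4], t3], t2]


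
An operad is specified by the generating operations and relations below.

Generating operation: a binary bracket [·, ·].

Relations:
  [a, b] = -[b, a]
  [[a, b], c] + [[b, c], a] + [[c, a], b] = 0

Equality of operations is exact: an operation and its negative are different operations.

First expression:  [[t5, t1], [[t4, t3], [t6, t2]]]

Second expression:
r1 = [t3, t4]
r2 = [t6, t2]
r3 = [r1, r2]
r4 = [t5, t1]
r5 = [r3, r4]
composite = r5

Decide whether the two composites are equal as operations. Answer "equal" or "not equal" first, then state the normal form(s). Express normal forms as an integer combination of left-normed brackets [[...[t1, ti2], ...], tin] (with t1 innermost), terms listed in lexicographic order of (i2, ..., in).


Normal form of the first expression: [[[[[t1, t5], t2], t6], t3], t4] - [[[[[t1, t5], t2], t6], t4], t3] - [[[[[t1, t5], t3], t4], t2], t6] + [[[[[t1, t5], t3], t4], t6], t2] + [[[[[t1, t5], t4], t3], t2], t6] - [[[[[t1, t5], t4], t3], t6], t2] - [[[[[t1, t5], t6], t2], t3], t4] + [[[[[t1, t5], t6], t2], t4], t3]
Normal form of the second expression: [[[[[t1, t5], t2], t6], t3], t4] - [[[[[t1, t5], t2], t6], t4], t3] - [[[[[t1, t5], t3], t4], t2], t6] + [[[[[t1, t5], t3], t4], t6], t2] + [[[[[t1, t5], t4], t3], t2], t6] - [[[[[t1, t5], t4], t3], t6], t2] - [[[[[t1, t5], t6], t2], t3], t4] + [[[[[t1, t5], t6], t2], t4], t3]
The normal forms match — equal.

equal; both compose to [[[[[t1, t5], t2], t6], t3], t4] - [[[[[t1, t5], t2], t6], t4], t3] - [[[[[t1, t5], t3], t4], t2], t6] + [[[[[t1, t5], t3], t4], t6], t2] + [[[[[t1, t5], t4], t3], t2], t6] - [[[[[t1, t5], t4], t3], t6], t2] - [[[[[t1, t5], t6], t2], t3], t4] + [[[[[t1, t5], t6], t2], t4], t3]


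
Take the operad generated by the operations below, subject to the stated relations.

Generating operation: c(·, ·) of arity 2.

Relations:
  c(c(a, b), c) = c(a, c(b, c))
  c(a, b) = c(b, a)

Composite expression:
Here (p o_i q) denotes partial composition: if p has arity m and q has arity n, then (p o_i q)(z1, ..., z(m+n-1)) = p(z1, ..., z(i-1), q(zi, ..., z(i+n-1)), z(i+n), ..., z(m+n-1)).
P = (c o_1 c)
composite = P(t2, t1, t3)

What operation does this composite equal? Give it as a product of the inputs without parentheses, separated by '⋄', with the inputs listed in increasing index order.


t1 ⋄ t2 ⋄ t3

Any arrangement under c is one operation, so sort the t-inputs.
c(t2, t1) collapses to t2 ⋄ t1
c(c(t2, t1), t3) collapses to t2 ⋄ t1 ⋄ t3
putting the inputs in ascending order: t1 ⋄ t2 ⋄ t3


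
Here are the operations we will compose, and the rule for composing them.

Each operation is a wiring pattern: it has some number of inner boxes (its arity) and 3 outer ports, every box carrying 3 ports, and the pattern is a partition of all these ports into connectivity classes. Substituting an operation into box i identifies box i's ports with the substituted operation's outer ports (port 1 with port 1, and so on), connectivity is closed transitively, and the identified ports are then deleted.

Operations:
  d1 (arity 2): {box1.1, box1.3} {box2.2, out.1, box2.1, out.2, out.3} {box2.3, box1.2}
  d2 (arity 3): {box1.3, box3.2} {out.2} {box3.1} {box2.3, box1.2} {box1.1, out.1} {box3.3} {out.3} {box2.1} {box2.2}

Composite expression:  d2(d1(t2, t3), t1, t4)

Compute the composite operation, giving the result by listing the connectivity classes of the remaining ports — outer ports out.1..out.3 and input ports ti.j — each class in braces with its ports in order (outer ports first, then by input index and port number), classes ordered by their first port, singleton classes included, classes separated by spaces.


{out.1, t1.3, t3.1, t3.2, t4.2} {out.2} {out.3} {t1.1} {t1.2} {t2.1, t2.3} {t2.2, t3.3} {t4.1} {t4.3}

Connectivity passes through glued d2-boundaries; trace each wire chain.
through d1, on inputs (t2, t3): {out.1, out.2, out.3, t3.1, t3.2} {t2.1, t2.3} {t2.2, t3.3} (out.j = stage outer ports)
through d2, on inputs (t2, t3, t1, t4): {out.1, t1.3, t3.1, t3.2, t4.2} {out.2} {out.3} {t1.1} {t1.2} {t2.1, t2.3} {t2.2, t3.3} {t4.1} {t4.3} (out.j = stage outer ports)


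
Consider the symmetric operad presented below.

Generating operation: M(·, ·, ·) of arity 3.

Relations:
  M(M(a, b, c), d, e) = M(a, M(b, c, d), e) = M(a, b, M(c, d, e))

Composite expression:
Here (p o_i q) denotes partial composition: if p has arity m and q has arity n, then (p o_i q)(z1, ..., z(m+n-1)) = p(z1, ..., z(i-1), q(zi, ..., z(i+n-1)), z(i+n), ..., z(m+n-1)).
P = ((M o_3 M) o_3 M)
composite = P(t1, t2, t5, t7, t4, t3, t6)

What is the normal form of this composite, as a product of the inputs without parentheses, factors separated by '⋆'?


t1 ⋆ t2 ⋆ t5 ⋆ t7 ⋆ t4 ⋆ t3 ⋆ t6


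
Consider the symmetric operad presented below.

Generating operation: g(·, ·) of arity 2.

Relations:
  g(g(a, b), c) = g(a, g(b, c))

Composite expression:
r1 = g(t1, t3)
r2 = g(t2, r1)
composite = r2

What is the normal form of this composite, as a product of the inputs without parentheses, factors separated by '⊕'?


t2 ⊕ t1 ⊕ t3

Under associativity of g, the answer is the t's in reading order.
g(t1, t3) reduces to t1 ⊕ t3
g(t2, g(t1, t3)) reduces to t2 ⊕ t1 ⊕ t3


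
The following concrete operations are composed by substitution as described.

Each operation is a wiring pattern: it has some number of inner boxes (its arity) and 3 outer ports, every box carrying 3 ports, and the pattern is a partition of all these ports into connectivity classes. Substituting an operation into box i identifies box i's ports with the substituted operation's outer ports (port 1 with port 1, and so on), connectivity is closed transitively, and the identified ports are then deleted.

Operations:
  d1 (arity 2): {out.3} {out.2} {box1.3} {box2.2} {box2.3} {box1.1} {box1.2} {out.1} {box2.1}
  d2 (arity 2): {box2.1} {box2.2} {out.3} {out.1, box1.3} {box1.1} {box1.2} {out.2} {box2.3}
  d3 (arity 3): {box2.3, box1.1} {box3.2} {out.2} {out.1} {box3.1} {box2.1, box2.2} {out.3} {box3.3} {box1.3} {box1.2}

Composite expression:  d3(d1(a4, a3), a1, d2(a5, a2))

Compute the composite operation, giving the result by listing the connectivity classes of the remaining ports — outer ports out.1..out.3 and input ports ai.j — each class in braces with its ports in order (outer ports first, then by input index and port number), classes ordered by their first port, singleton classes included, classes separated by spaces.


{out.1} {out.2} {out.3} {a1.1, a1.2} {a1.3} {a2.1} {a2.2} {a2.3} {a3.1} {a3.2} {a3.3} {a4.1} {a4.2} {a4.3} {a5.1} {a5.2} {a5.3}

Two ports join when wires chain via d3-identified ports.
d1 over (a4, a3) gives {out.1} {out.2} {out.3} {a3.1} {a3.2} {a3.3} {a4.1} {a4.2} {a4.3}, out.j being that stage's outer ports
d2 over (a5, a2) gives {out.1, a5.3} {out.2} {out.3} {a2.1} {a2.2} {a2.3} {a5.1} {a5.2}, out.j being that stage's outer ports
d3 over (a4, a3, a1, a5, a2) gives {out.1} {out.2} {out.3} {a1.1, a1.2} {a1.3} {a2.1} {a2.2} {a2.3} {a3.1} {a3.2} {a3.3} {a4.1} {a4.2} {a4.3} {a5.1} {a5.2} {a5.3}, out.j being that stage's outer ports


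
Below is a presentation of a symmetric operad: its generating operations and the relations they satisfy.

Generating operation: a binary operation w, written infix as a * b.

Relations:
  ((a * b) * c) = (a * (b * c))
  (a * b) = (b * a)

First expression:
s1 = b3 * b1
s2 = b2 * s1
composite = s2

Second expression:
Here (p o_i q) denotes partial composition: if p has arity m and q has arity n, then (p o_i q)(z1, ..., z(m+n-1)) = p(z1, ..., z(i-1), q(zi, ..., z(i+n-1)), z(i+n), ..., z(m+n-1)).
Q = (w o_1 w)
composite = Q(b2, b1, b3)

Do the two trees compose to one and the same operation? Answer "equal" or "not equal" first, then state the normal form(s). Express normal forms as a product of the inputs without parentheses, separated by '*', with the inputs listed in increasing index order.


equal; the common form is b1 * b2 * b3
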